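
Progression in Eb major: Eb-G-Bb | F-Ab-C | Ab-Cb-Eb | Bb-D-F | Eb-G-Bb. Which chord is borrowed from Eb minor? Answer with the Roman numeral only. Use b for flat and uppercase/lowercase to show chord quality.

In Eb major the diatonic chords are Eb, Fm, Gm, Ab, Bb, Cm, Ddim. Eb–G–Bb = Eb, F–Ab–C = Fm and Bb–D–F = Bb are all diatonic. Ab–Cb–Eb doesn't fit — on degree 4 Eb major would have Ab (IV). Abm is the degree-4 chord of Eb minor, so it is the borrowed iv.

iv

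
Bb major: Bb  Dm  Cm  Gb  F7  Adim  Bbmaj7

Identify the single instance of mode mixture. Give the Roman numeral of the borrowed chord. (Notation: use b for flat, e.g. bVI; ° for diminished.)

bVI

Bb major has the diatonic set Bb, Cm, Dm, Eb, F, Gm, Adim. Of the given chords, Bb, Dm, Cm, F7, Adim and Bbmaj7 are diatonic. But Gb (Gb–Bb–Db) is foreign: the diatonic vi on degree 6 is Gm, whereas Gb comes from Bb minor. It is labeled bVI.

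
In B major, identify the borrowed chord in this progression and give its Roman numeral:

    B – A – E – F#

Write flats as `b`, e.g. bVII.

bVII

The diatonic triads in B major are B, C#m, D#m, E, F#, G#m, A#dim. Of the given chords, B, E and F# are diatonic. But A (A–C#–E) is foreign: the diatonic vii° on degree 7 is A#dim, whereas A comes from B minor. It is labeled bVII.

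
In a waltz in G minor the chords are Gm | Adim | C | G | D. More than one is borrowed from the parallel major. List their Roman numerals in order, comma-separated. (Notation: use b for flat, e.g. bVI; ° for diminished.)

IV, I

In G minor (with V from harmonic minor) the diatonic chords are Gm, Adim, Bb, Cm, D, Eb, F. Of the given chords, Gm, Adim and D are diatonic. C (C–E–G) doesn't fit — on degree 4 G minor would have Cm (iv). C is the degree-4 chord of G major, so it is the borrowed IV. But G (G–B–D) is foreign: the diatonic i on degree 1 is Gm, whereas G comes from G major. It is labeled I.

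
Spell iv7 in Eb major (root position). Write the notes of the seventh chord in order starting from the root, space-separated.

The root, Ab, is scale degree 4 — the same note in Eb major and Eb minor; only the chord quality changes. Building the minor-seventh chord from the parallel minor on Ab: Ab–Cb–Eb–Gb.

Ab Cb Eb Gb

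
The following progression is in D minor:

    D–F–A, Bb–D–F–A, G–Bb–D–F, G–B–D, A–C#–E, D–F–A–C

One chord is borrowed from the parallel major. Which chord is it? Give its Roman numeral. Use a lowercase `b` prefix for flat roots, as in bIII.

IV

The diatonic triads in D minor (with V from harmonic minor) are Dm, Edim, F, Gm, A, Bb, C. Of the given chords, D–F–A = Dm, Bb–D–F–A = Bbmaj7, G–Bb–D–F = Gm7, A–C#–E = A and D–F–A–C = Dm7 are diatonic. G–B–D doesn't fit — on degree 4 D minor would have Gm (iv). G is the degree-4 chord of D major, so it is the borrowed IV.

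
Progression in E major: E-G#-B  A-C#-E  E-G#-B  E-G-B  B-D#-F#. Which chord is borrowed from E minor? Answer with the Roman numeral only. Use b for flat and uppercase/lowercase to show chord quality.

i

In E major the diatonic chords are E, F#m, G#m, A, B, C#m, D#dim. E–G#–B = E, A–C#–E = A and B–D#–F# = B all belong to that set. But E–G–B is foreign: the diatonic I on degree 1 is E, whereas Em comes from E minor. It is labeled i.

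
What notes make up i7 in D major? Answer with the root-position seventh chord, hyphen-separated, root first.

i7 is built on scale degree 1, which is D in both D major and its parallel. Building the minor-seventh chord from the parallel minor on D: D–F–A–C.

D-F-A-C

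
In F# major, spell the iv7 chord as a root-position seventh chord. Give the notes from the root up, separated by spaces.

B D F# A

The root, B, is scale degree 4 — the same note in F# major and F# minor; only the chord quality changes. In F# minor the chord on B is B–D–F#–A.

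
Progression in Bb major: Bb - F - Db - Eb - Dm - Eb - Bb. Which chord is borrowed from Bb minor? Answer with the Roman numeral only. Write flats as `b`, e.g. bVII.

bIII

In Bb major the diatonic chords are Bb, Cm, Dm, Eb, F, Gm, Adim. Bb, F, Eb and Dm are all diatonic. Db (Db–F–Ab) doesn't fit — on degree 3 Bb major would have Dm (iii). Db is the degree-3 chord of Bb minor, so it is the borrowed bIII.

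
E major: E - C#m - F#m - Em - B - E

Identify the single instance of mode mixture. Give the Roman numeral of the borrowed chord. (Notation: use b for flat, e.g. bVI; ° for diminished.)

i

The diatonic triads in E major are E, F#m, G#m, A, B, C#m, D#dim. E, C#m, F#m and B all belong to that set. But Em (E–G–B) is foreign: the diatonic I on degree 1 is E, whereas Em comes from E minor. It is labeled i.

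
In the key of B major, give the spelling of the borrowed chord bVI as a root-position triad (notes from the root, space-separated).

G B D

The root of bVI is the lowered 6th degree: G# becomes G. Stacking thirds in B minor on G gives G–B–D.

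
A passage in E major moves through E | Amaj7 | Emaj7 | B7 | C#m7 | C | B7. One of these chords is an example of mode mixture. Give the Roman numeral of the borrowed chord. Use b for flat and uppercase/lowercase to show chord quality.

The diatonic triads in E major are E, F#m, G#m, A, B, C#m, D#dim. Of the given chords, E, Amaj7, Emaj7, B7 and C#m7 are diatonic. C (C–E–G) is not: scale degree 6 in E major carries C#m (vi). In E minor the chord on that degree is C, so here it functions as bVI, borrowed from the parallel minor.

bVI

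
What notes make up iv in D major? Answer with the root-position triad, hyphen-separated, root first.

G-Bb-D

iv is built on scale degree 4, which is G in both D major and its parallel. In D minor the chord on G is G–Bb–D.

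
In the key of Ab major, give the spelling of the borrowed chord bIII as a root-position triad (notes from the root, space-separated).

Cb Eb Gb

The root of bIII is the lowered 3rd degree: C becomes Cb. Building the major chord from the parallel minor on Cb: Cb–Eb–Gb.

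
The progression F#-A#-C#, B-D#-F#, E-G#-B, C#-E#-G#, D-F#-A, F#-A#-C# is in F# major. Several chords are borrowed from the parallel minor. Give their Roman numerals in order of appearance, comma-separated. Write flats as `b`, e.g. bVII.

bVII, bVI

In F# major the diatonic chords are F#, G#m, A#m, B, C#, D#m, E#dim. F#–A#–C# = F#, B–D#–F# = B and C#–E#–G# = C# are all diatonic. E–G#–B doesn't fit — on degree 7 F# major would have E#dim (vii°). E is the degree-7 chord of F# minor, so it is the borrowed bVII. D–F#–A doesn't fit — on degree 6 F# major would have D#m (vi). D is the degree-6 chord of F# minor, so it is the borrowed bVI.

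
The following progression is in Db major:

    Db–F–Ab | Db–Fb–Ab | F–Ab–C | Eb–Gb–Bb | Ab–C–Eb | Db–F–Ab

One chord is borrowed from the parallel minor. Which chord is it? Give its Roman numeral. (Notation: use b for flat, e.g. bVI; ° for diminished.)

The diatonic triads in Db major are Db, Ebm, Fm, Gb, Ab, Bbm, Cdim. Of the given chords, Db–F–Ab = Db, F–Ab–C = Fm, Eb–Gb–Bb = Ebm and Ab–C–Eb = Ab are diatonic. Db–Fb–Ab doesn't fit — on degree 1 Db major would have Db (I). Dbm is the degree-1 chord of Db minor, so it is the borrowed i.

i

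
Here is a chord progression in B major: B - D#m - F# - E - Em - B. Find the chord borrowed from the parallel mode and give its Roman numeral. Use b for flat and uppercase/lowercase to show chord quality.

The diatonic triads in B major are B, C#m, D#m, E, F#, G#m, A#dim. B, D#m, F# and E all belong to that set. Em (E–G–B) is not: scale degree 4 in B major carries E (IV). In B minor the chord on that degree is Em, so here it functions as iv, borrowed from the parallel minor.

iv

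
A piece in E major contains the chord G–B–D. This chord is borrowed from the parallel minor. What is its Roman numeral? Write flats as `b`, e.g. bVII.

bIII

The root G is the lowered 3rd scale degree — diatonically E major has G# there. The diatonic chord on degree 3 would be G#m (iii), but G–B–D is the major chord from E minor. As a borrowed chord it is labeled bIII.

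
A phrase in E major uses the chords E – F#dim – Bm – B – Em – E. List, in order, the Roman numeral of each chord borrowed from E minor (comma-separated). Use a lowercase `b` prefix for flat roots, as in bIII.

ii°, v, i

The diatonic triads in E major are E, F#m, G#m, A, B, C#m, D#dim. Of the given chords, E and B are diatonic. F#dim (F#–A–C) is not: scale degree 2 in E major carries F#m (ii). In E minor the chord on that degree is F#dim, so here it functions as ii°, borrowed from the parallel minor. Bm (B–D–F#) doesn't fit — on degree 5 E major would have B (V). Bm is the degree-5 chord of E minor, so it is the borrowed v. Em (E–G–B) is not: scale degree 1 in E major carries E (I). In E minor the chord on that degree is Em, so here it functions as i, borrowed from the parallel minor.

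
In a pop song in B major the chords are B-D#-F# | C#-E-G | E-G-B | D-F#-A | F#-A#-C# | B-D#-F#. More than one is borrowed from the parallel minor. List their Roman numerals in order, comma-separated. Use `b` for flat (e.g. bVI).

B major has the diatonic set B, C#m, D#m, E, F#, G#m, A#dim. B–D#–F# = B and F#–A#–C# = F# both belong to that set. C#–E–G is not: scale degree 2 in B major carries C#m (ii). In B minor the chord on that degree is C#dim, so here it functions as ii°, borrowed from the parallel minor. But E–G–B is foreign: the diatonic IV on degree 4 is E, whereas Em comes from B minor. It is labeled iv. D–F#–A is not: scale degree 3 in B major carries D#m (iii). In B minor the chord on that degree is D, so here it functions as bIII, borrowed from the parallel minor.

ii°, iv, bIII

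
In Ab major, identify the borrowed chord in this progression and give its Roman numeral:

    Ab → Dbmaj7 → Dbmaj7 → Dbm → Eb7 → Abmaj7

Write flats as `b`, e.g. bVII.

Ab major has the diatonic set Ab, Bbm, Cm, Db, Eb, Fm, Gdim. Ab, Dbmaj7, Eb7 and Abmaj7 all belong to that set. But Dbm (Db–Fb–Ab) is foreign: the diatonic IV on degree 4 is Db, whereas Dbm comes from Ab minor. It is labeled iv.

iv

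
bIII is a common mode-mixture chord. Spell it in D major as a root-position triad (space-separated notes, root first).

F A C

bIII is built on the lowered scale degree 3. In D major degree 3 is F#; lowered it becomes F. Building the major chord from the parallel minor on F: F–A–C.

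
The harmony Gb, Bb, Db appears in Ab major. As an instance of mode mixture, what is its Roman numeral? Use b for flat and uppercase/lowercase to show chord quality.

The root Gb is the lowered 7th scale degree — diatonically Ab major has G there. Diatonically Ab major has Gdim (vii°) on that degree; Gb–Bb–Db is instead the major chord native to Ab minor, so it takes the label bVII.

bVII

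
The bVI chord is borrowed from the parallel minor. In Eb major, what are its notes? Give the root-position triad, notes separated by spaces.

Scale degree 6 in Eb major is C. bVI uses the lowered form, Cb, taken from Eb minor. Stacking thirds in Eb minor on Cb gives Cb–Eb–Gb.

Cb Eb Gb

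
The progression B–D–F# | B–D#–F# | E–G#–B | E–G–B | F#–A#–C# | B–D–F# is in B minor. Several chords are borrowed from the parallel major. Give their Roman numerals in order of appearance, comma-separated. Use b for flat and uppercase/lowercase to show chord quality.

In B minor (with V from harmonic minor) the diatonic chords are Bm, C#dim, D, Em, F#, G, A. B–D–F# = Bm, E–G–B = Em and F#–A#–C# = F# are all diatonic. B–D#–F# is not: scale degree 1 in B minor carries Bm (i). In B major the chord on that degree is B, so here it functions as I, borrowed from the parallel major. But E–G#–B is foreign: the diatonic iv on degree 4 is Em, whereas E comes from B major. It is labeled IV.

I, IV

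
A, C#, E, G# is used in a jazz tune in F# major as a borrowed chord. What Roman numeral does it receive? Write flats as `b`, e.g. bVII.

In F# major scale degree 3 is A#; A is its lowered form, from F# minor. A–C#–E–G# is a major-seventh chord — the form found in F# minor, not the diatonic iii (A#m). Borrowed into F# major it is written bIIImaj7.

bIIImaj7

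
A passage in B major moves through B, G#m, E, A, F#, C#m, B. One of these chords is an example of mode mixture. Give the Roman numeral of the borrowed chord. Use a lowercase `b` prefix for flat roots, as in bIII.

bVII

In B major the diatonic chords are B, C#m, D#m, E, F#, G#m, A#dim. B, G#m, E, F# and C#m are all diatonic. But A (A–C#–E) is foreign: the diatonic vii° on degree 7 is A#dim, whereas A comes from B minor. It is labeled bVII.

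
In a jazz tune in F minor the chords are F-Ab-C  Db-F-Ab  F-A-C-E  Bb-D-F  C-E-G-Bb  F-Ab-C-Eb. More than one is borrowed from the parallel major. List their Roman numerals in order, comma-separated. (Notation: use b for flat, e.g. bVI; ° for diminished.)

The diatonic triads in F minor (with V from harmonic minor) are Fm, Gdim, Ab, Bbm, C, Db, Eb. F–Ab–C = Fm, Db–F–Ab = Db, C–E–G–Bb = C7 and F–Ab–C–Eb = Fm7 all belong to that set. F–A–C–E is not: scale degree 1 in F minor carries Fm (i). In F major the chord on that degree is Fmaj7, so here it functions as Imaj7, borrowed from the parallel major. Bb–D–F doesn't fit — on degree 4 F minor would have Bbm (iv). Bb is the degree-4 chord of F major, so it is the borrowed IV.

Imaj7, IV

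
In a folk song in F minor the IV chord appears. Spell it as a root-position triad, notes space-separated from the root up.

The root, Bb, is scale degree 4 — the same note in F minor and F major; only the chord quality changes. In F major the chord on Bb is Bb–D–F.

Bb D F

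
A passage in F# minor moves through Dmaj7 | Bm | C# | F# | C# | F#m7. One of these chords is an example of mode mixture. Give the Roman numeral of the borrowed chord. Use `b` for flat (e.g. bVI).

In F# minor (with V from harmonic minor) the diatonic chords are F#m, G#dim, A, Bm, C#, D, E. Dmaj7, Bm, C# and F#m7 are all diatonic. F# (F#–A#–C#) doesn't fit — on degree 1 F# minor would have F#m (i). F# is the degree-1 chord of F# major, so it is the borrowed I.

I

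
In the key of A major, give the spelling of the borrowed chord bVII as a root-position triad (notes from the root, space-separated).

G B D

The root of bVII is the lowered 7th degree: G# becomes G. Building the major chord from the parallel minor on G: G–B–D.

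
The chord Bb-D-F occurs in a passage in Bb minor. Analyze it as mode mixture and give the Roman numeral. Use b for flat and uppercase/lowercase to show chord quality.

I

The root Bb is the diatonic 1st degree of Bb minor; the borrowing shows in the chord quality. Diatonically Bb minor has Bbm (i) on that degree; Bb–D–F is instead the major chord native to Bb major, so it takes the label I.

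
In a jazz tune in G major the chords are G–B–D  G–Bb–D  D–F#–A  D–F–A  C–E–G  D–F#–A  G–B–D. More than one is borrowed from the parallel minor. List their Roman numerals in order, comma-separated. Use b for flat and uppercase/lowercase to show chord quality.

i, v

The diatonic triads in G major are G, Am, Bm, C, D, Em, F#dim. Of the given chords, G–B–D = G, D–F#–A = D and C–E–G = C are diatonic. But G–Bb–D is foreign: the diatonic I on degree 1 is G, whereas Gm comes from G minor. It is labeled i. But D–F–A is foreign: the diatonic V on degree 5 is D, whereas Dm comes from G minor. It is labeled v.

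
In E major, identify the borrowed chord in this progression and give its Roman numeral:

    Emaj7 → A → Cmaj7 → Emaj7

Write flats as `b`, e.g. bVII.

bVImaj7

The diatonic triads in E major are E, F#m, G#m, A, B, C#m, D#dim. Emaj7 and A are both diatonic. But Cmaj7 (C–E–G–B) is foreign: the diatonic vi on degree 6 is C#m, whereas Cmaj7 comes from E minor. It is labeled bVImaj7.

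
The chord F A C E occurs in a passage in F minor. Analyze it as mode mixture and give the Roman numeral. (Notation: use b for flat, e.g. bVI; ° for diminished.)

F is scale degree 1 in F minor. Diatonically F minor has Fm (i) on that degree; F–A–C–E is instead the major-seventh chord native to F major, so it takes the label Imaj7.

Imaj7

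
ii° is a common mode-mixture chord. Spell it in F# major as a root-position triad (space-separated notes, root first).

The root, G#, is scale degree 2 — the same note in F# major and F# minor; only the chord quality changes. Stacking thirds in F# minor on G# gives G#–B–D.

G# B D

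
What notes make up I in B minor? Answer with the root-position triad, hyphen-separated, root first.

The root, B, is scale degree 1 — the same note in B minor and B major; only the chord quality changes. In B major the chord on B is B–D#–F#.

B-D#-F#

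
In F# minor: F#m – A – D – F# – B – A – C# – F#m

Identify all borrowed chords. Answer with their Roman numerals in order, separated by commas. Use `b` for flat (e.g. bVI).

I, IV

In F# minor (with V from harmonic minor) the diatonic chords are F#m, G#dim, A, Bm, C#, D, E. F#m, A, D and C# all belong to that set. But F# (F#–A#–C#) is foreign: the diatonic i on degree 1 is F#m, whereas F# comes from F# major. It is labeled I. But B (B–D#–F#) is foreign: the diatonic iv on degree 4 is Bm, whereas B comes from F# major. It is labeled IV.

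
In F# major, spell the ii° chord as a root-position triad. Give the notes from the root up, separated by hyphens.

The root, G#, is scale degree 2 — the same note in F# major and F# minor; only the chord quality changes. Stacking thirds in F# minor on G# gives G#–B–D.

G#-B-D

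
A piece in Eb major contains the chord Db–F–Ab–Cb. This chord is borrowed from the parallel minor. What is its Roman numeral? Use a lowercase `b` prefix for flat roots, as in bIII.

In Eb major scale degree 7 is D; Db is its lowered form, from Eb minor. Diatonically Eb major has Ddim (vii°) on that degree; Db–F–Ab–Cb is instead the dominant-seventh chord native to Eb minor, so it takes the label bVII7.

bVII7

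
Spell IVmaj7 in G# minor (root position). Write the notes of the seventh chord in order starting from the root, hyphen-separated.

IVmaj7 is built on scale degree 4, which is C# in both G# minor and its parallel. In G# major the chord on C# is C#–E#–G#–B#.

C#-E#-G#-B#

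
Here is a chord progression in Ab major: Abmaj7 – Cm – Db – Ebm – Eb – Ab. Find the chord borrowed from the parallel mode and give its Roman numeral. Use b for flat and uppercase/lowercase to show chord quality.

v

In Ab major the diatonic chords are Ab, Bbm, Cm, Db, Eb, Fm, Gdim. Abmaj7, Cm, Db, Eb and Ab all belong to that set. Ebm (Eb–Gb–Bb) doesn't fit — on degree 5 Ab major would have Eb (V). Ebm is the degree-5 chord of Ab minor, so it is the borrowed v.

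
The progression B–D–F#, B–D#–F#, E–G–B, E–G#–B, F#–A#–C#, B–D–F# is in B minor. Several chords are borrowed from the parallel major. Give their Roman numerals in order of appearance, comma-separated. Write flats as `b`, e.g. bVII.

I, IV

The diatonic triads in B minor (with V from harmonic minor) are Bm, C#dim, D, Em, F#, G, A. B–D–F# = Bm, E–G–B = Em and F#–A#–C# = F# all belong to that set. B–D#–F# doesn't fit — on degree 1 B minor would have Bm (i). B is the degree-1 chord of B major, so it is the borrowed I. But E–G#–B is foreign: the diatonic iv on degree 4 is Em, whereas E comes from B major. It is labeled IV.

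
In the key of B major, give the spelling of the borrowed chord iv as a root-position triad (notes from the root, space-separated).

E G B

iv is built on scale degree 4, which is E in both B major and its parallel. Stacking thirds in B minor on E gives E–G–B.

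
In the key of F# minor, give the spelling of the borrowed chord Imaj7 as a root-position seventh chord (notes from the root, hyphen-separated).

F#-A#-C#-E#

Imaj7 is built on scale degree 1, which is F# in both F# minor and its parallel. Stacking thirds in F# major on F# gives F#–A#–C#–E#.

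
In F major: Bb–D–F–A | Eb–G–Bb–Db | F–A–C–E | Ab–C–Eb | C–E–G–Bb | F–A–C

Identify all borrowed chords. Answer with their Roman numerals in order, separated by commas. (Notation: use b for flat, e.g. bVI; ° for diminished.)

bVII7, bIII

F major has the diatonic set F, Gm, Am, Bb, C, Dm, Edim. Bb–D–F–A = Bbmaj7, F–A–C–E = Fmaj7, C–E–G–Bb = C7 and F–A–C = F all belong to that set. But Eb–G–Bb–Db is foreign: the diatonic vii° on degree 7 is Edim, whereas Eb7 comes from F minor. It is labeled bVII7. Ab–C–Eb is not: scale degree 3 in F major carries Am (iii). In F minor the chord on that degree is Ab, so here it functions as bIII, borrowed from the parallel minor.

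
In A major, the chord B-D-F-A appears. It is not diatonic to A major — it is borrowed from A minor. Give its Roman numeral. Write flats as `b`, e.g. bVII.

iiø7

B is scale degree 2 in A major. B–D–F–A is a half-diminished-seventh chord — the form found in A minor, not the diatonic ii (Bm). Borrowed into A major it is written iiø7.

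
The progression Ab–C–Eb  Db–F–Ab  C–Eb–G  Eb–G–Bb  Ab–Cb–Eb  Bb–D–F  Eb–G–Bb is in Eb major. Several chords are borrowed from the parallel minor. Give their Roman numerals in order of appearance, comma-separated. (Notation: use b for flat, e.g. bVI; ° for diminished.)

The diatonic triads in Eb major are Eb, Fm, Gm, Ab, Bb, Cm, Ddim. Ab–C–Eb = Ab, C–Eb–G = Cm, Eb–G–Bb = Eb and Bb–D–F = Bb all belong to that set. Db–F–Ab doesn't fit — on degree 7 Eb major would have Ddim (vii°). Db is the degree-7 chord of Eb minor, so it is the borrowed bVII. But Ab–Cb–Eb is foreign: the diatonic IV on degree 4 is Ab, whereas Abm comes from Eb minor. It is labeled iv.

bVII, iv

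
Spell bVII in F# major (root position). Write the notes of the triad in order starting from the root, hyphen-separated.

Scale degree 7 in F# major is E#. bVII uses the lowered form, E, taken from F# minor. Building the major chord from the parallel minor on E: E–G#–B.

E-G#-B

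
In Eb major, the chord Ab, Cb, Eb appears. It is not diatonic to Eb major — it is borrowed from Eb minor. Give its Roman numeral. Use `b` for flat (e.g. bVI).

Ab is scale degree 4 in Eb major. Diatonically Eb major has Ab (IV) on that degree; Ab–Cb–Eb is instead the minor chord native to Eb minor, so it takes the label iv.

iv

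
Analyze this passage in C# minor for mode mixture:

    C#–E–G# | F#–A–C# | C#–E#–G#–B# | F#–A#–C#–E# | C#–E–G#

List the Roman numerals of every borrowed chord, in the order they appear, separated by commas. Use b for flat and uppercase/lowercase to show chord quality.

Imaj7, IVmaj7

C# minor has the diatonic set C#m, D#dim, E, F#m, G#, A, B (with V from harmonic minor). C#–E–G# = C#m and F#–A–C# = F#m both belong to that set. C#–E#–G#–B# is not: scale degree 1 in C# minor carries C#m (i). In C# major the chord on that degree is C#maj7, so here it functions as Imaj7, borrowed from the parallel major. F#–A#–C#–E# is not: scale degree 4 in C# minor carries F#m (iv). In C# major the chord on that degree is F#maj7, so here it functions as IVmaj7, borrowed from the parallel major.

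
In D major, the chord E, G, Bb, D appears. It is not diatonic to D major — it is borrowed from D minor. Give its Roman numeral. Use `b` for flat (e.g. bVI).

iiø7

The root E is the diatonic 2nd degree of D major; the borrowing shows in the chord quality. The diatonic chord on degree 2 would be Em (ii), but E–G–Bb–D is the half-diminished-seventh chord from D minor. As a borrowed chord it is labeled iiø7.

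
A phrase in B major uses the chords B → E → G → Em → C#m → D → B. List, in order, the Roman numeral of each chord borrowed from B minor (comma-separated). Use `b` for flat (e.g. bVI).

bVI, iv, bIII

B major has the diatonic set B, C#m, D#m, E, F#, G#m, A#dim. B, E and C#m are all diatonic. G (G–B–D) is not: scale degree 6 in B major carries G#m (vi). In B minor the chord on that degree is G, so here it functions as bVI, borrowed from the parallel minor. Em (E–G–B) is not: scale degree 4 in B major carries E (IV). In B minor the chord on that degree is Em, so here it functions as iv, borrowed from the parallel minor. D (D–F#–A) doesn't fit — on degree 3 B major would have D#m (iii). D is the degree-3 chord of B minor, so it is the borrowed bIII.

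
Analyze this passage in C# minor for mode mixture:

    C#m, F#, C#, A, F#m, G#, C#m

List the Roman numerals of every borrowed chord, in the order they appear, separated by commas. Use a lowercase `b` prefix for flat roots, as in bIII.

IV, I

The diatonic triads in C# minor (with V from harmonic minor) are C#m, D#dim, E, F#m, G#, A, B. C#m, A, F#m and G# all belong to that set. F# (F#–A#–C#) doesn't fit — on degree 4 C# minor would have F#m (iv). F# is the degree-4 chord of C# major, so it is the borrowed IV. But C# (C#–E#–G#) is foreign: the diatonic i on degree 1 is C#m, whereas C# comes from C# major. It is labeled I.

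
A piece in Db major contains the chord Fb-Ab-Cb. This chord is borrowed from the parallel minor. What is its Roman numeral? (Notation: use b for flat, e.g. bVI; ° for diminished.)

bIII

In Db major scale degree 3 is F; Fb is its lowered form, from Db minor. The diatonic chord on degree 3 would be Fm (iii), but Fb–Ab–Cb is the major chord from Db minor. As a borrowed chord it is labeled bIII.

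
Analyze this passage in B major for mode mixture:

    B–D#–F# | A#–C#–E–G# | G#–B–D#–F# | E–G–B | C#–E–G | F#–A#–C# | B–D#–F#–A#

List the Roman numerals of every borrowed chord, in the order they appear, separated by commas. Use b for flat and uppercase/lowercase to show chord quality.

iv, ii°

The diatonic triads in B major are B, C#m, D#m, E, F#, G#m, A#dim. Of the given chords, B–D#–F# = B, A#–C#–E–G# = A#m7b5, G#–B–D#–F# = G#m7, F#–A#–C# = F# and B–D#–F#–A# = Bmaj7 are diatonic. E–G–B is not: scale degree 4 in B major carries E (IV). In B minor the chord on that degree is Em, so here it functions as iv, borrowed from the parallel minor. But C#–E–G is foreign: the diatonic ii on degree 2 is C#m, whereas C#dim comes from B minor. It is labeled ii°.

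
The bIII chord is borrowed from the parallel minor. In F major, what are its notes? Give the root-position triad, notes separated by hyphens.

Ab-C-Eb

The root of bIII is the lowered 3rd degree: A becomes Ab. Stacking thirds in F minor on Ab gives Ab–C–Eb.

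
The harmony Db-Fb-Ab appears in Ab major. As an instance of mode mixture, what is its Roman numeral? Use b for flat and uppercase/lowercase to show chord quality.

iv

The root Db is the diatonic 4th degree of Ab major; the borrowing shows in the chord quality. The diatonic chord on degree 4 would be Db (IV), but Db–Fb–Ab is the minor chord from Ab minor. As a borrowed chord it is labeled iv.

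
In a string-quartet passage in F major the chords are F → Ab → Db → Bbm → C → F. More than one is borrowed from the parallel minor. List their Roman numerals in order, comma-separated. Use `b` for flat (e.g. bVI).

bIII, bVI, iv

The diatonic triads in F major are F, Gm, Am, Bb, C, Dm, Edim. F and C both belong to that set. Ab (Ab–C–Eb) is not: scale degree 3 in F major carries Am (iii). In F minor the chord on that degree is Ab, so here it functions as bIII, borrowed from the parallel minor. Db (Db–F–Ab) is not: scale degree 6 in F major carries Dm (vi). In F minor the chord on that degree is Db, so here it functions as bVI, borrowed from the parallel minor. Bbm (Bb–Db–F) doesn't fit — on degree 4 F major would have Bb (IV). Bbm is the degree-4 chord of F minor, so it is the borrowed iv.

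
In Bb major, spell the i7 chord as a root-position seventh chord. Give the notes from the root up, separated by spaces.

i7 is built on scale degree 1, which is Bb in both Bb major and its parallel. In Bb minor the chord on Bb is Bb–Db–F–Ab.

Bb Db F Ab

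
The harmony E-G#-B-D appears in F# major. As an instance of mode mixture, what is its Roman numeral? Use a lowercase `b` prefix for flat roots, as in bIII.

bVII7

E is the lowered form of scale degree 7 in F# major (the diatonic degree 7 is E#). The diatonic chord on degree 7 would be E#dim (vii°), but E–G#–B–D is the dominant-seventh chord from F# minor. As a borrowed chord it is labeled bVII7.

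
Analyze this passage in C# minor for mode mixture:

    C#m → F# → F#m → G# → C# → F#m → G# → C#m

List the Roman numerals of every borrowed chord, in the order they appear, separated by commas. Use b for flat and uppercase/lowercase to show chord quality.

IV, I

C# minor has the diatonic set C#m, D#dim, E, F#m, G#, A, B (with V from harmonic minor). C#m, F#m and G# are all diatonic. But F# (F#–A#–C#) is foreign: the diatonic iv on degree 4 is F#m, whereas F# comes from C# major. It is labeled IV. C# (C#–E#–G#) doesn't fit — on degree 1 C# minor would have C#m (i). C# is the degree-1 chord of C# major, so it is the borrowed I.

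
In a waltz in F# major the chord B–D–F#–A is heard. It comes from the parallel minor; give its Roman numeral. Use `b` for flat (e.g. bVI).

iv7

B is scale degree 4 in F# major. B–D–F#–A is a minor-seventh chord — the form found in F# minor, not the diatonic IV (B). Borrowed into F# major it is written iv7.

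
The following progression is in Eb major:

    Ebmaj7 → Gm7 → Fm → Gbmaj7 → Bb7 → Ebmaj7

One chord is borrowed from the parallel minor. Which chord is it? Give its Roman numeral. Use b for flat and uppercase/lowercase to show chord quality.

In Eb major the diatonic chords are Eb, Fm, Gm, Ab, Bb, Cm, Ddim. Ebmaj7, Gm7, Fm and Bb7 all belong to that set. Gbmaj7 (Gb–Bb–Db–F) is not: scale degree 3 in Eb major carries Gm (iii). In Eb minor the chord on that degree is Gbmaj7, so here it functions as bIIImaj7, borrowed from the parallel minor.

bIIImaj7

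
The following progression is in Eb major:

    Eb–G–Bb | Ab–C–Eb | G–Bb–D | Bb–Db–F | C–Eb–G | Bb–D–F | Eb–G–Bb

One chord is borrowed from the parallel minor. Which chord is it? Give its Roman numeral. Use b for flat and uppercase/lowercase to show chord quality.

v

Eb major has the diatonic set Eb, Fm, Gm, Ab, Bb, Cm, Ddim. Of the given chords, Eb–G–Bb = Eb, Ab–C–Eb = Ab, G–Bb–D = Gm, C–Eb–G = Cm and Bb–D–F = Bb are diatonic. Bb–Db–F is not: scale degree 5 in Eb major carries Bb (V). In Eb minor the chord on that degree is Bbm, so here it functions as v, borrowed from the parallel minor.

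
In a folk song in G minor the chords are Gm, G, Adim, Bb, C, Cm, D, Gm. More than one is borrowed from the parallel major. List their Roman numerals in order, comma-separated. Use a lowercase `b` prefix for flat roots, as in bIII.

I, IV

The diatonic triads in G minor (with V from harmonic minor) are Gm, Adim, Bb, Cm, D, Eb, F. Gm, Adim, Bb, Cm and D are all diatonic. G (G–B–D) doesn't fit — on degree 1 G minor would have Gm (i). G is the degree-1 chord of G major, so it is the borrowed I. C (C–E–G) doesn't fit — on degree 4 G minor would have Cm (iv). C is the degree-4 chord of G major, so it is the borrowed IV.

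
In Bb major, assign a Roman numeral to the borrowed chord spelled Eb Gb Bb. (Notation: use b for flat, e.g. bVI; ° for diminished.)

iv

Eb is scale degree 4 in Bb major. Eb–Gb–Bb is a minor chord — the form found in Bb minor, not the diatonic IV (Eb). Borrowed into Bb major it is written iv.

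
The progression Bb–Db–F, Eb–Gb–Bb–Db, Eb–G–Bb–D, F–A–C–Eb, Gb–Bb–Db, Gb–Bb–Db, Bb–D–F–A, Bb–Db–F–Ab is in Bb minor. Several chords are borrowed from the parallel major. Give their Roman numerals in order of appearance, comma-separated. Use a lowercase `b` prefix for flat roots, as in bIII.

IVmaj7, Imaj7

The diatonic triads in Bb minor (with V from harmonic minor) are Bbm, Cdim, Db, Ebm, F, Gb, Ab. Of the given chords, Bb–Db–F = Bbm, Eb–Gb–Bb–Db = Ebm7, F–A–C–Eb = F7, Gb–Bb–Db = Gb and Bb–Db–F–Ab = Bbm7 are diatonic. Eb–G–Bb–D is not: scale degree 4 in Bb minor carries Ebm (iv). In Bb major the chord on that degree is Ebmaj7, so here it functions as IVmaj7, borrowed from the parallel major. Bb–D–F–A doesn't fit — on degree 1 Bb minor would have Bbm (i). Bbmaj7 is the degree-1 chord of Bb major, so it is the borrowed Imaj7.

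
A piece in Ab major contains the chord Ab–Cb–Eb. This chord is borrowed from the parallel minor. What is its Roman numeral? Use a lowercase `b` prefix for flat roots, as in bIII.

The root Ab is the diatonic 1st degree of Ab major; the borrowing shows in the chord quality. Diatonically Ab major has Ab (I) on that degree; Ab–Cb–Eb is instead the minor chord native to Ab minor, so it takes the label i.

i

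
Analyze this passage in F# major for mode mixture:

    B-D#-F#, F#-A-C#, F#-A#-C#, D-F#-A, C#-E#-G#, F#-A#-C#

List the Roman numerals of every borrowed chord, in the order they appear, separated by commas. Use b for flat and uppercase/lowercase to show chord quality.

In F# major the diatonic chords are F#, G#m, A#m, B, C#, D#m, E#dim. Of the given chords, B–D#–F# = B, F#–A#–C# = F# and C#–E#–G# = C# are diatonic. F#–A–C# doesn't fit — on degree 1 F# major would have F# (I). F#m is the degree-1 chord of F# minor, so it is the borrowed i. D–F#–A doesn't fit — on degree 6 F# major would have D#m (vi). D is the degree-6 chord of F# minor, so it is the borrowed bVI.

i, bVI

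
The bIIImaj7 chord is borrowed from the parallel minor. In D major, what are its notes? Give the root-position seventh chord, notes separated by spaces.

Scale degree 3 in D major is F#. bIIImaj7 uses the lowered form, F, taken from D minor. Building the major-seventh chord from the parallel minor on F: F–A–C–E.

F A C E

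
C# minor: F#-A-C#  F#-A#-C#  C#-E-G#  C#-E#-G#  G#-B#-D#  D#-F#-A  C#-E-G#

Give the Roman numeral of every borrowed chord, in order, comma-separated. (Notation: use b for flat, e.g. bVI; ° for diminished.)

In C# minor (with V from harmonic minor) the diatonic chords are C#m, D#dim, E, F#m, G#, A, B. F#–A–C# = F#m, C#–E–G# = C#m, G#–B#–D# = G# and D#–F#–A = D#dim all belong to that set. But F#–A#–C# is foreign: the diatonic iv on degree 4 is F#m, whereas F# comes from C# major. It is labeled IV. C#–E#–G# doesn't fit — on degree 1 C# minor would have C#m (i). C# is the degree-1 chord of C# major, so it is the borrowed I.

IV, I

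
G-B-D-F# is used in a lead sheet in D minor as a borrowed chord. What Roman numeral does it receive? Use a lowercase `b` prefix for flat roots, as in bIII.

The root G is the diatonic 4th degree of D minor; the borrowing shows in the chord quality. The diatonic chord on degree 4 would be Gm (iv), but G–B–D–F# is the major-seventh chord from D major. As a borrowed chord it is labeled IVmaj7.

IVmaj7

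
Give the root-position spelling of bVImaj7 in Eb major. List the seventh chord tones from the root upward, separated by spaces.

bVImaj7 is built on the lowered scale degree 6. In Eb major degree 6 is C; lowered it becomes Cb. In Eb minor the chord on Cb is Cb–Eb–Gb–Bb.

Cb Eb Gb Bb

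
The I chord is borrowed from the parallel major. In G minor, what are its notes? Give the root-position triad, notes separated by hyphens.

The root, G, is scale degree 1 — the same note in G minor and G major; only the chord quality changes. Building the major chord from the parallel major on G: G–B–D.

G-B-D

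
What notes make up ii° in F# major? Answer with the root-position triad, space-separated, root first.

The root, G#, is scale degree 2 — the same note in F# major and F# minor; only the chord quality changes. Stacking thirds in F# minor on G# gives G#–B–D.

G# B D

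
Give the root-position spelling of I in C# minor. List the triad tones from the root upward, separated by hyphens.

C#-E#-G#

The root, C#, is scale degree 1 — the same note in C# minor and C# major; only the chord quality changes. Stacking thirds in C# major on C# gives C#–E#–G#.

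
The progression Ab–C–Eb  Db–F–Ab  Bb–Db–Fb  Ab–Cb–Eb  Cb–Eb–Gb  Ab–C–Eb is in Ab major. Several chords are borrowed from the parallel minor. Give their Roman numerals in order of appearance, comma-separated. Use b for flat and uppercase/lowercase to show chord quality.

Ab major has the diatonic set Ab, Bbm, Cm, Db, Eb, Fm, Gdim. Ab–C–Eb = Ab and Db–F–Ab = Db are both diatonic. Bb–Db–Fb is not: scale degree 2 in Ab major carries Bbm (ii). In Ab minor the chord on that degree is Bbdim, so here it functions as ii°, borrowed from the parallel minor. Ab–Cb–Eb is not: scale degree 1 in Ab major carries Ab (I). In Ab minor the chord on that degree is Abm, so here it functions as i, borrowed from the parallel minor. But Cb–Eb–Gb is foreign: the diatonic iii on degree 3 is Cm, whereas Cb comes from Ab minor. It is labeled bIII.

ii°, i, bIII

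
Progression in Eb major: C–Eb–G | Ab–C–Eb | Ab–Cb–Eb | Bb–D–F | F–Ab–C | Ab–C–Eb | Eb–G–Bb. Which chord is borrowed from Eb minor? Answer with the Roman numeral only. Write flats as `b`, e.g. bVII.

iv

Eb major has the diatonic set Eb, Fm, Gm, Ab, Bb, Cm, Ddim. Of the given chords, C–Eb–G = Cm, Ab–C–Eb = Ab, Bb–D–F = Bb, F–Ab–C = Fm and Eb–G–Bb = Eb are diatonic. Ab–Cb–Eb is not: scale degree 4 in Eb major carries Ab (IV). In Eb minor the chord on that degree is Abm, so here it functions as iv, borrowed from the parallel minor.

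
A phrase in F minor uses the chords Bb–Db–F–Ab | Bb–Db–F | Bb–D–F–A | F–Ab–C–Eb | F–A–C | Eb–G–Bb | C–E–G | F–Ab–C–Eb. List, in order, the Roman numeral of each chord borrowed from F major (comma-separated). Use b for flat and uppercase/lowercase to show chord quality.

IVmaj7, I

In F minor (with V from harmonic minor) the diatonic chords are Fm, Gdim, Ab, Bbm, C, Db, Eb. Bb–Db–F–Ab = Bbm7, Bb–Db–F = Bbm, F–Ab–C–Eb = Fm7, Eb–G–Bb = Eb and C–E–G = C all belong to that set. Bb–D–F–A is not: scale degree 4 in F minor carries Bbm (iv). In F major the chord on that degree is Bbmaj7, so here it functions as IVmaj7, borrowed from the parallel major. F–A–C is not: scale degree 1 in F minor carries Fm (i). In F major the chord on that degree is F, so here it functions as I, borrowed from the parallel major.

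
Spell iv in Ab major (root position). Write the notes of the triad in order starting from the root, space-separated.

Db Fb Ab

The root, Db, is scale degree 4 — the same note in Ab major and Ab minor; only the chord quality changes. Stacking thirds in Ab minor on Db gives Db–Fb–Ab.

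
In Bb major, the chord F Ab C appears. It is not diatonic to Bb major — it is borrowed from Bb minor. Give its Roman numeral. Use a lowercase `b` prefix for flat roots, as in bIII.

v

F is scale degree 5 in Bb major. The diatonic chord on degree 5 would be F (V), but F–Ab–C is the minor chord from Bb minor. As a borrowed chord it is labeled v.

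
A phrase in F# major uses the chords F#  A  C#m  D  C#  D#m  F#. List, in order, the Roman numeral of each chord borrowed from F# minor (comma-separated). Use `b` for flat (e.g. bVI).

The diatonic triads in F# major are F#, G#m, A#m, B, C#, D#m, E#dim. F#, C# and D#m all belong to that set. A (A–C#–E) doesn't fit — on degree 3 F# major would have A#m (iii). A is the degree-3 chord of F# minor, so it is the borrowed bIII. C#m (C#–E–G#) is not: scale degree 5 in F# major carries C# (V). In F# minor the chord on that degree is C#m, so here it functions as v, borrowed from the parallel minor. D (D–F#–A) doesn't fit — on degree 6 F# major would have D#m (vi). D is the degree-6 chord of F# minor, so it is the borrowed bVI.

bIII, v, bVI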